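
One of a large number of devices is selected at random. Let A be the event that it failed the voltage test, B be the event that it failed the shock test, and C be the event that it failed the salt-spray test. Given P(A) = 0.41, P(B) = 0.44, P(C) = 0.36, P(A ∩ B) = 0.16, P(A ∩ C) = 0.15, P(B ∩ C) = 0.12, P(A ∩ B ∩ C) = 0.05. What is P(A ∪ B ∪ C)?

P(A ∪ B ∪ C) = 0.41 + 0.44 + 0.36 − 0.16 − 0.15 − 0.12 + 0.05 = 0.83

0.83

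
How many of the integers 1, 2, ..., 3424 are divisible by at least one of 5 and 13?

895

684 + 263 − 52 = 895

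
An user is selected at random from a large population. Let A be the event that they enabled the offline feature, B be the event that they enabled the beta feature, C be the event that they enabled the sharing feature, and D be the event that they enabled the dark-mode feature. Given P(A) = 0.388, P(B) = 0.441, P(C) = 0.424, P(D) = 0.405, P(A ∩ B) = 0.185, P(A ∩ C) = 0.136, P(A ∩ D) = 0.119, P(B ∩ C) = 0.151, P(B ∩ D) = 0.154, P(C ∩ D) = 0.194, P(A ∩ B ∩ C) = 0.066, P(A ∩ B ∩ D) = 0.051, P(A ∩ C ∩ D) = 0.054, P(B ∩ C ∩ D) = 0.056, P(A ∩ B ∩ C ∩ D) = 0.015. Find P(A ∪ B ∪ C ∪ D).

0.931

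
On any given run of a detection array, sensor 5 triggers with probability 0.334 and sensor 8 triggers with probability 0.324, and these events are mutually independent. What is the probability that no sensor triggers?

0.450216

P(none) = (1 − 0.334) × (1 − 0.324) = 0.666 × 0.676 = 0.450216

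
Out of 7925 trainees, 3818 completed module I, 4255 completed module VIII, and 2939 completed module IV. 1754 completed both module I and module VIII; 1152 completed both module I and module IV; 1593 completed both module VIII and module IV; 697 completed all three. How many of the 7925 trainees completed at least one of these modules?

7210

Inclusion–exclusion gives
N(≥1) = 3818 + 4255 + 2939 − 1754 − 1152 − 1593 + 697 = 7210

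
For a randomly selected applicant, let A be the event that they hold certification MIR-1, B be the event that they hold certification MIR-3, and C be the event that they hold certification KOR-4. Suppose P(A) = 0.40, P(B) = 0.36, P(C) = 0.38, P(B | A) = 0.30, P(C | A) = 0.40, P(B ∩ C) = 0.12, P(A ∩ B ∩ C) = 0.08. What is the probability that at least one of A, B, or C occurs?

P(A ∩ B) = P(A)·P(B|A) = 0.40 × 0.30 = 0.12
P(A ∩ C) = P(A)·P(C|A) = 0.40 × 0.40 = 0.16
P(A ∪ B ∪ C) = 0.40 + 0.36 + 0.38 − 0.12 − 0.16 − 0.12 + 0.08 = 0.82

0.82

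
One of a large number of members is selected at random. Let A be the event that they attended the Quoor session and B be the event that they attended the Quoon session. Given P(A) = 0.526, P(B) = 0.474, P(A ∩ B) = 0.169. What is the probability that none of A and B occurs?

0.169

By inclusion-exclusion,
P(A ∪ B) = 0.526 + 0.474 − 0.169 = 0.831
P(none) = 1 − 0.831 = 0.169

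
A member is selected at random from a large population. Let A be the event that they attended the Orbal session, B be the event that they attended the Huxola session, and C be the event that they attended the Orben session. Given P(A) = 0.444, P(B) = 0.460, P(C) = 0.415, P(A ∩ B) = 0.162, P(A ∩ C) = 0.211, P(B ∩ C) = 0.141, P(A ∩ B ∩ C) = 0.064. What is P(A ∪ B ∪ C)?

By inclusion–exclusion:
P(A ∪ B ∪ C) = 0.444 + 0.460 + 0.415 − 0.162 − 0.211 − 0.141 + 0.064 = 0.869

0.869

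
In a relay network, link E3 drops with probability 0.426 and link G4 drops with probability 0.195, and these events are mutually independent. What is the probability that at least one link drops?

P(none) = (1 − 0.426) × (1 − 0.195) = 0.574 × 0.805 = 0.46207
P(at least one) = 1 − 0.46207 = 0.53793

0.53793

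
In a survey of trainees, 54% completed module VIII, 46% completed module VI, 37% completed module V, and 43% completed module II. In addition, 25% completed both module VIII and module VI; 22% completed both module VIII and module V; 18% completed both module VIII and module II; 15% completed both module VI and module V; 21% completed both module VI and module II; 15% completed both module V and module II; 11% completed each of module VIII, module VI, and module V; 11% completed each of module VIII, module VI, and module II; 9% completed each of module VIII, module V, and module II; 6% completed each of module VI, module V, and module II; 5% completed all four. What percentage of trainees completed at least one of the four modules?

96%

By inclusion–exclusion:
P(union) = 54 + 46 + 37 + 43 − 25 − 22 − 18 − 15 − 21 − 15 + 11 + 11 + 9 + 6 − 5 = 96%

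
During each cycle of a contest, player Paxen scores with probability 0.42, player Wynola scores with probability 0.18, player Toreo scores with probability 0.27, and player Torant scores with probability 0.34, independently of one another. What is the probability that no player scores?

P(none) = (1 − 0.42) × (1 − 0.18) × (1 − 0.27) × (1 − 0.34) = 0.58 × 0.82 × 0.73 × 0.66 = 0.22914408

0.22914408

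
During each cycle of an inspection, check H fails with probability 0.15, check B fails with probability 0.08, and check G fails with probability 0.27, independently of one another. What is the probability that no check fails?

0.57086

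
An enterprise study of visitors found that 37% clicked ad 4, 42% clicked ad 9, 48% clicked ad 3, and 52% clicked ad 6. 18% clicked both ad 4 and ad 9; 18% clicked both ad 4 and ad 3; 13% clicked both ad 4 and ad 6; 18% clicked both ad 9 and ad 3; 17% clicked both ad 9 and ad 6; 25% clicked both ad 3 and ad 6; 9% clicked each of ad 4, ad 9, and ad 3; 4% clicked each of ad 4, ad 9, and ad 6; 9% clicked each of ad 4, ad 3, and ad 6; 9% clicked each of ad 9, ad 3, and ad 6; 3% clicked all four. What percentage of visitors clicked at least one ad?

P(at least one) = 37 + 42 + 48 + 52 − 18 − 18 − 13 − 18 − 17 − 25 + 9 + 4 + 9 + 9 − 3 = 98%

98%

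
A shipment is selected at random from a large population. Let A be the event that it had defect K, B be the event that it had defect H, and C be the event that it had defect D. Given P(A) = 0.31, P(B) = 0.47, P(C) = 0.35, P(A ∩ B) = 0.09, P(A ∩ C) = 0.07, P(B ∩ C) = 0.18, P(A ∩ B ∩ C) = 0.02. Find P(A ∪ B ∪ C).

0.81

P(A ∪ B ∪ C) = 0.31 + 0.47 + 0.35 − 0.09 − 0.07 − 0.18 + 0.02 = 0.81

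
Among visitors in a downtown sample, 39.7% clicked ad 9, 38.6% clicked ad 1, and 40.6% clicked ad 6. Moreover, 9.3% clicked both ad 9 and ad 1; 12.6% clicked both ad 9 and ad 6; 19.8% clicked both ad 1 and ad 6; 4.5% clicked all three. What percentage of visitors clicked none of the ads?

Using inclusion–exclusion:
P(at least one) = 39.7 + 38.6 + 40.6 − 9.3 − 12.6 − 19.8 + 4.5 = 81.7%
P(none) = 100% − 81.7% = 18.3%

18.3%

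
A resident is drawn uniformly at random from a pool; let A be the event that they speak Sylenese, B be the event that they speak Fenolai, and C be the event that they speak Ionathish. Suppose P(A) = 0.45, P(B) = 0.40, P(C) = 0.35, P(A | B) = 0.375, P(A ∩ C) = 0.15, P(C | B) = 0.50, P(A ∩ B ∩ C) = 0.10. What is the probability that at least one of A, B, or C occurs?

P(A ∩ B) = P(B)·P(A|B) = 0.40 × 0.375 = 0.15
P(B ∩ C) = P(B)·P(C|B) = 0.40 × 0.50 = 0.20
By inclusion-exclusion,
P(A ∪ B ∪ C) = 0.45 + 0.40 + 0.35 − 0.15 − 0.15 − 0.20 + 0.10 = 0.80

0.80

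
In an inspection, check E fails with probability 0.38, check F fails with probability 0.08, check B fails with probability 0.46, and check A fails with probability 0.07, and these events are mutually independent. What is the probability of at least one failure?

Since the events are independent, P(none) is the product of the individual non-occurrence probabilities.
P(none) = (1 − 0.38) × (1 − 0.08) × (1 − 0.46) × (1 − 0.07) = 0.62 × 0.92 × 0.54 × 0.93 = 0.28645488
P(at least one) = 1 − 0.28645488 = 0.71354512

0.71354512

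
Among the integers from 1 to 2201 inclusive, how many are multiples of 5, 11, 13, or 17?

⌊2201/5⌋ + ⌊2201/11⌋ + ⌊2201/13⌋ + ⌊2201/17⌋ − ⌊2201/55⌋ − ⌊2201/65⌋ − ⌊2201/85⌋ − ⌊2201/143⌋ − ⌊2201/187⌋ − ⌊2201/221⌋ + ⌊2201/715⌋ + ⌊2201/935⌋ + ⌊2201/1105⌋ + ⌊2201/2431⌋ − ⌊2201/12155⌋ = 440 + 200 + 169 + 129 − 40 − 33 − 25 − 15 − 11 − 9 + 3 + 2 + 1 + 0 − 0 = 811

811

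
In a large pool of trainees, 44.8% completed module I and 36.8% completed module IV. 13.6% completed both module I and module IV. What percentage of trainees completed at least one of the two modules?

68.0%

P(≥1) = 44.8 + 36.8 − 13.6 = 68.0%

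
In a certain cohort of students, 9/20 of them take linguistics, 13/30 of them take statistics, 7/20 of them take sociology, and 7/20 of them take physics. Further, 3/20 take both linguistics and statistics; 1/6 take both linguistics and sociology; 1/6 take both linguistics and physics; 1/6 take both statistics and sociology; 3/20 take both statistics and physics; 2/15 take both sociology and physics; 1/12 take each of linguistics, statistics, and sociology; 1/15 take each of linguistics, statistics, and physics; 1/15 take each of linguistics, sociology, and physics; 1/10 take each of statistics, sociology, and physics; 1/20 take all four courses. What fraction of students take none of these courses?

P(at least one) = 9/20 + 13/30 + 7/20 + 7/20 − 3/20 − 1/6 − 1/6 − 1/6 − 3/20 − 2/15 + 1/12 + 1/15 + 1/15 + 1/10 − 1/20 = 11/12
P(none) = 1 − 11/12 = 1/12

1/12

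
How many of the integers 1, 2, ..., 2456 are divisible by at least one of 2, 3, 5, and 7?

By inclusion–exclusion:
⌊2456/2⌋ + ⌊2456/3⌋ + ⌊2456/5⌋ + ⌊2456/7⌋ − ⌊2456/6⌋ − ⌊2456/10⌋ − ⌊2456/14⌋ − ⌊2456/15⌋ − ⌊2456/21⌋ − ⌊2456/35⌋ + ⌊2456/30⌋ + ⌊2456/42⌋ + ⌊2456/70⌋ + ⌊2456/105⌋ − ⌊2456/210⌋ = 1228 + 818 + 491 + 350 − 409 − 245 − 175 − 163 − 116 − 70 + 81 + 58 + 35 + 23 − 11 = 1895

1895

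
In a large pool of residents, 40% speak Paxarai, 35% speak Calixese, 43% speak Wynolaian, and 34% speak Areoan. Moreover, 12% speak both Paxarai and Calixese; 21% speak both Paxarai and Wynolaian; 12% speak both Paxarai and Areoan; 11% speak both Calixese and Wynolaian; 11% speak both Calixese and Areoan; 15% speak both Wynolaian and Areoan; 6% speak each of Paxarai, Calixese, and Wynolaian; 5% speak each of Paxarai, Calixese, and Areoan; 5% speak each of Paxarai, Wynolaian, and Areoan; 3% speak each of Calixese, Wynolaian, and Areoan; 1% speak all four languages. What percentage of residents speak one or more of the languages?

88%

P(union) = 40 + 35 + 43 + 34 − 12 − 21 − 12 − 11 − 11 − 15 + 6 + 5 + 5 + 3 − 1 = 88%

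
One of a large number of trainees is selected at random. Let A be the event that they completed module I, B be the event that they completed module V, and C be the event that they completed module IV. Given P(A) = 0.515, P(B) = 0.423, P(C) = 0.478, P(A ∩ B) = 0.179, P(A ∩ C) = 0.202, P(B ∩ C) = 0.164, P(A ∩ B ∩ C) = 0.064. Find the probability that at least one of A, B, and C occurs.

0.935

P(A ∪ B ∪ C) = 0.515 + 0.423 + 0.478 − 0.179 − 0.202 − 0.164 + 0.064 = 0.935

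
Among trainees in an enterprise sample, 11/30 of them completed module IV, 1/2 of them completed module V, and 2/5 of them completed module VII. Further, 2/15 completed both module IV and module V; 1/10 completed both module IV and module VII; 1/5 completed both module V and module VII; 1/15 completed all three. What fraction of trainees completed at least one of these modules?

P(union) = 11/30 + 1/2 + 2/5 − 2/15 − 1/10 − 1/5 + 1/15 = 9/10

9/10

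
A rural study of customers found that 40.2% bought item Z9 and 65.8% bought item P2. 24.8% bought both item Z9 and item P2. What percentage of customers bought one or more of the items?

81.2%

Apply inclusion-exclusion:
P(≥1) = 40.2 + 65.8 − 24.8 = 81.2%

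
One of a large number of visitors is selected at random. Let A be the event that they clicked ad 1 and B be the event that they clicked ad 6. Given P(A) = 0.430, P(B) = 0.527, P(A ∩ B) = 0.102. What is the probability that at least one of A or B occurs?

P(A ∪ B) = 0.430 + 0.527 − 0.102 = 0.855

0.855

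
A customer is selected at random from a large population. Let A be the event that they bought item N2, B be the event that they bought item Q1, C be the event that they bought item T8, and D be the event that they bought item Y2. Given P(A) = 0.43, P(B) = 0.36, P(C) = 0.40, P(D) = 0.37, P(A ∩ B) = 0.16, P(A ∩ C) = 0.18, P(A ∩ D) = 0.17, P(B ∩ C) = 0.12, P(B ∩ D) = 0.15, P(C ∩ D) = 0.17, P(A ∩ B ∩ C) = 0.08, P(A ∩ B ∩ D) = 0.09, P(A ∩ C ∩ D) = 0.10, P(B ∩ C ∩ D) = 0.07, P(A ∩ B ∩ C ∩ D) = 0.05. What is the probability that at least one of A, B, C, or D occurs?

0.90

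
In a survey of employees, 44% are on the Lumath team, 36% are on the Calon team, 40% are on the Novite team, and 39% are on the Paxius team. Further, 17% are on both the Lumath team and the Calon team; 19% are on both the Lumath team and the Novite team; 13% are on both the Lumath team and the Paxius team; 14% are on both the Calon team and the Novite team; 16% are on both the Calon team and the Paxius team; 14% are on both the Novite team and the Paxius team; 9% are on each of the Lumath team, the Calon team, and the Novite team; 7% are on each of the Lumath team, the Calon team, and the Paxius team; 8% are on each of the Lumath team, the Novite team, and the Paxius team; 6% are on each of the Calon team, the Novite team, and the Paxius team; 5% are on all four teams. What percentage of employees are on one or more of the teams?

Inclusion–exclusion gives
P(at least one) = 44 + 36 + 40 + 39 − 17 − 19 − 13 − 14 − 16 − 14 + 9 + 7 + 8 + 6 − 5 = 91%

91%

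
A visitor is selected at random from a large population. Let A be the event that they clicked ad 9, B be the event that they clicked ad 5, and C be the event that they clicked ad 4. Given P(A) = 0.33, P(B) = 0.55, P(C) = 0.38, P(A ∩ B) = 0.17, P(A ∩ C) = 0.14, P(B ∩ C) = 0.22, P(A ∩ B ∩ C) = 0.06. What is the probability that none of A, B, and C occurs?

0.21

Apply inclusion-exclusion:
P(A ∪ B ∪ C) = 0.33 + 0.55 + 0.38 − 0.17 − 0.14 − 0.22 + 0.06 = 0.79
P(none) = 1 − 0.79 = 0.21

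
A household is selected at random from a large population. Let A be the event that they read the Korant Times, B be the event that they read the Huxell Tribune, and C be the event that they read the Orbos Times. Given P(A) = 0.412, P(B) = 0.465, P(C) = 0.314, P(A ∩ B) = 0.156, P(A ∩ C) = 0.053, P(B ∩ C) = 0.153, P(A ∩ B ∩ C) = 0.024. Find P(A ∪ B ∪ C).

Using inclusion–exclusion:
P(A ∪ B ∪ C) = 0.412 + 0.465 + 0.314 − 0.156 − 0.053 − 0.153 + 0.024 = 0.853

0.853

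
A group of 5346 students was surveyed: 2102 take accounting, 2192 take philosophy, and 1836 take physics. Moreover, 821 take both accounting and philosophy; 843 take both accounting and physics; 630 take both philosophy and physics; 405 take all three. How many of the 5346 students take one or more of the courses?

4241

By inclusion-exclusion,
|union| = 2102 + 2192 + 1836 − 821 − 843 − 630 + 405 = 4241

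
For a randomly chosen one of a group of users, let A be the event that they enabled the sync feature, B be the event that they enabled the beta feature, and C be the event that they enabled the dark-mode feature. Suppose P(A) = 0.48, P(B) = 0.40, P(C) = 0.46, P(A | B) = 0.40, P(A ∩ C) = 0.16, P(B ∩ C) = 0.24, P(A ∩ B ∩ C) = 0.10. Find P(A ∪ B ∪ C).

0.88

P(A ∩ B) = P(B)·P(A|B) = 0.40 × 0.40 = 0.16
By inclusion-exclusion,
P(A ∪ B ∪ C) = 0.48 + 0.40 + 0.46 − 0.16 − 0.16 − 0.24 + 0.10 = 0.88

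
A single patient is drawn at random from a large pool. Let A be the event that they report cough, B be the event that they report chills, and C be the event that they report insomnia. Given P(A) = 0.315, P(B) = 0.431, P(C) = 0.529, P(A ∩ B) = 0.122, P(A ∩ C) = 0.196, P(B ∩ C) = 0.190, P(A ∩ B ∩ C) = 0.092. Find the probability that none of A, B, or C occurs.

0.141

By inclusion-exclusion,
P(A ∪ B ∪ C) = 0.315 + 0.431 + 0.529 − 0.122 − 0.196 − 0.190 + 0.092 = 0.859
P(none) = 1 − 0.859 = 0.141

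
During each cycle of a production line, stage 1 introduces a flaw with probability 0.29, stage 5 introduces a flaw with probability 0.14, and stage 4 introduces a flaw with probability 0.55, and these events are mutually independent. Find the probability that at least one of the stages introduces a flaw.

0.72523

P(none) = (1 − 0.29) × (1 − 0.14) × (1 − 0.55) = 0.71 × 0.86 × 0.45 = 0.27477
P(at least one) = 1 − 0.27477 = 0.72523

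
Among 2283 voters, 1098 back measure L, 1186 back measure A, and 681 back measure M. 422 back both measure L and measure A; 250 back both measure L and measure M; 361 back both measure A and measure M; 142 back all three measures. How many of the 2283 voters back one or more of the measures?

2074

N(≥1) = 1098 + 1186 + 681 − 422 − 250 − 361 + 142 = 2074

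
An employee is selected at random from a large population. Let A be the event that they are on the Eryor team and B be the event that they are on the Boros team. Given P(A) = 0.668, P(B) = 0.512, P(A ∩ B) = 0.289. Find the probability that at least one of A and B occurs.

0.891

Using inclusion–exclusion:
P(A ∪ B) = 0.668 + 0.512 − 0.289 = 0.891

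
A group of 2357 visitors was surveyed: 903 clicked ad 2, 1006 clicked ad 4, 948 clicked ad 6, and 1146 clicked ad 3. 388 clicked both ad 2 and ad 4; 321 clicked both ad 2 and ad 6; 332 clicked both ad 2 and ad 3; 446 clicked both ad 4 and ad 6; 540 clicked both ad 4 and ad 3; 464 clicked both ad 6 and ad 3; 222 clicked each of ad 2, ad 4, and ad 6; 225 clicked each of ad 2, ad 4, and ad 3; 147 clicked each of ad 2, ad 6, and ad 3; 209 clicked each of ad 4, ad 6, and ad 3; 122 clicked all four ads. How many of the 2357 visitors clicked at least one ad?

By inclusion–exclusion:
|at least one| = 903 + 1006 + 948 + 1146 − 388 − 321 − 332 − 446 − 540 − 464 + 222 + 225 + 147 + 209 − 122 = 2193

2193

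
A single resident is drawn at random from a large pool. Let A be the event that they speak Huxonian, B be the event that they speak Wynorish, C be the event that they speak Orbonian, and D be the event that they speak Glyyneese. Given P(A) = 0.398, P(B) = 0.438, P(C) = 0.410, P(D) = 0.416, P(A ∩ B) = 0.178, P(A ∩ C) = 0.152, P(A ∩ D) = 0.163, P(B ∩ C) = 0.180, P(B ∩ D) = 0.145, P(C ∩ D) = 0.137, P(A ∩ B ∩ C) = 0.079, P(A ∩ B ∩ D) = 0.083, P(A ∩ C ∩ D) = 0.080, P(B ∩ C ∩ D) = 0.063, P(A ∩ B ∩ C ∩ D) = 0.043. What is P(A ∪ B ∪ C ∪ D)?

P(A ∪ B ∪ C ∪ D) = 0.398 + 0.438 + 0.410 + 0.416 − 0.178 − 0.152 − 0.163 − 0.180 − 0.145 − 0.137 + 0.079 + 0.083 + 0.080 + 0.063 − 0.043 = 0.969

0.969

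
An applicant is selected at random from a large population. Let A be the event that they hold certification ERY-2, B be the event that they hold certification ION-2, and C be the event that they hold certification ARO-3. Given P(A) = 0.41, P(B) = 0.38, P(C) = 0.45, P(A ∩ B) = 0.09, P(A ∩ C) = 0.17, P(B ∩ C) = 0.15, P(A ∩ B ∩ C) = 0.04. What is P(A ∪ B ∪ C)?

0.87

Apply inclusion-exclusion:
P(A ∪ B ∪ C) = 0.41 + 0.38 + 0.45 − 0.09 − 0.17 − 0.15 + 0.04 = 0.87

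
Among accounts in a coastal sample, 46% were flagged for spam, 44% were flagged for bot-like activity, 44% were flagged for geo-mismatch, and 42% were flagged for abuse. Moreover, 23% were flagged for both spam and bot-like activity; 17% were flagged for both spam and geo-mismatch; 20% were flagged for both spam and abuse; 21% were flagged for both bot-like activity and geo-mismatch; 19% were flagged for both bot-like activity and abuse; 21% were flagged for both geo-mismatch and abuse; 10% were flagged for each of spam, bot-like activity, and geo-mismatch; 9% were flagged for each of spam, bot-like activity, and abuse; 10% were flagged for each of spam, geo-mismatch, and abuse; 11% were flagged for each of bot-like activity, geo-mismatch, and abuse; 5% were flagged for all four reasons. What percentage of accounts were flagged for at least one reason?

90%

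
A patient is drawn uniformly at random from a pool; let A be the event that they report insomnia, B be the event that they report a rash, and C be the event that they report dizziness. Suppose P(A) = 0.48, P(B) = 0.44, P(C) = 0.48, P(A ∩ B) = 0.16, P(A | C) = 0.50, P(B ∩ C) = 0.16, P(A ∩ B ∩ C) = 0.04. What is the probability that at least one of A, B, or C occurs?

P(A ∩ C) = P(C)·P(A|C) = 0.48 × 0.50 = 0.24
P(A ∪ B ∪ C) = 0.48 + 0.44 + 0.48 − 0.16 − 0.24 − 0.16 + 0.04 = 0.88

0.88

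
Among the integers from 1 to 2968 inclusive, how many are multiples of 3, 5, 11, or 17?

Inclusion–exclusion gives
floor(2968/3) + floor(2968/5) + floor(2968/11) + floor(2968/17) − floor(2968/15) − floor(2968/33) − floor(2968/51) − floor(2968/55) − floor(2968/85) − floor(2968/187) + floor(2968/165) + floor(2968/255) + floor(2968/561) + floor(2968/935) − floor(2968/2805) = 989 + 593 + 269 + 174 − 197 − 89 − 58 − 53 − 34 − 15 + 17 + 11 + 5 + 3 − 1 = 1614

1614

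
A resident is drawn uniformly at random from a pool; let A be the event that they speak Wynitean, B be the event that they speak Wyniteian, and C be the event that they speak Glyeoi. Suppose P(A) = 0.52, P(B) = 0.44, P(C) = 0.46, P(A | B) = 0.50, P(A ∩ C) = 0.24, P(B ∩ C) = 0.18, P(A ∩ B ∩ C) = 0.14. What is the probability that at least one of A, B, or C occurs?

0.92

P(A ∩ B) = P(B)·P(A|B) = 0.44 × 0.50 = 0.22
Inclusion–exclusion gives
P(A ∪ B ∪ C) = 0.52 + 0.44 + 0.46 − 0.22 − 0.24 − 0.18 + 0.14 = 0.92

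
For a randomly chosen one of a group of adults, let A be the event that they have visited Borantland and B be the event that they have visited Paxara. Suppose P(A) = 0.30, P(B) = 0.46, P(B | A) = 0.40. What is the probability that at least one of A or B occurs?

0.64

P(A ∩ B) = P(A)·P(B|A) = 0.30 × 0.40 = 0.12
Apply inclusion-exclusion:
P(A ∪ B) = 0.30 + 0.46 − 0.12 = 0.64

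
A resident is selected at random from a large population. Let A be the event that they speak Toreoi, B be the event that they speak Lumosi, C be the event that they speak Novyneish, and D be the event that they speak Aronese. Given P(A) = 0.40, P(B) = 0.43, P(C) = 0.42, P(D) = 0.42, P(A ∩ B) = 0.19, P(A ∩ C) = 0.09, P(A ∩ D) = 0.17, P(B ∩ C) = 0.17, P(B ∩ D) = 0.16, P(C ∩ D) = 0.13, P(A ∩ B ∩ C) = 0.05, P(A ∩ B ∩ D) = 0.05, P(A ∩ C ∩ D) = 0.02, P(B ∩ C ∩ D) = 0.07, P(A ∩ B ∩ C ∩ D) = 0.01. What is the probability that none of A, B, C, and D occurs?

0.06

Inclusion–exclusion gives
P(A ∪ B ∪ C ∪ D) = 0.40 + 0.43 + 0.42 + 0.42 − 0.19 − 0.09 − 0.17 − 0.17 − 0.16 − 0.13 + 0.05 + 0.05 + 0.02 + 0.07 − 0.01 = 0.94
P(none) = 1 − 0.94 = 0.06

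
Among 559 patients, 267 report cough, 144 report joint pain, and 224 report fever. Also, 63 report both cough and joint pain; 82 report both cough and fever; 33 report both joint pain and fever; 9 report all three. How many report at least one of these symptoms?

Using inclusion–exclusion:
|at least one| = 267 + 144 + 224 − 63 − 82 − 33 + 9 = 466

466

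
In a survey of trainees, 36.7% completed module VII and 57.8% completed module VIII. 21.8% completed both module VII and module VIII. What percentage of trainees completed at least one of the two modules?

P(≥1) = 36.7 + 57.8 − 21.8 = 72.7%

72.7%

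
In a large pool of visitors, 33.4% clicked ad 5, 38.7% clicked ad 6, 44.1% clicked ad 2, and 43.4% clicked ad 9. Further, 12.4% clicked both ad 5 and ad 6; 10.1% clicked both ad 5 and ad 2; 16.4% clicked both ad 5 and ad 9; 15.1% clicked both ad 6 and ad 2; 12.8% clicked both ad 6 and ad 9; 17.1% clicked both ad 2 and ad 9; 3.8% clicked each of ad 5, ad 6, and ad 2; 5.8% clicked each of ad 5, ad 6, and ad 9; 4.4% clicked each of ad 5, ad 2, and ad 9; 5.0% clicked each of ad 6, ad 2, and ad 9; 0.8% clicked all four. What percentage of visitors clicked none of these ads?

6.1%

By inclusion–exclusion:
P(≥1) = 33.4 + 38.7 + 44.1 + 43.4 − 12.4 − 10.1 − 16.4 − 15.1 − 12.8 − 17.1 + 3.8 + 5.8 + 4.4 + 5.0 − 0.8 = 93.9%
P(none) = 100% − 93.9% = 6.1%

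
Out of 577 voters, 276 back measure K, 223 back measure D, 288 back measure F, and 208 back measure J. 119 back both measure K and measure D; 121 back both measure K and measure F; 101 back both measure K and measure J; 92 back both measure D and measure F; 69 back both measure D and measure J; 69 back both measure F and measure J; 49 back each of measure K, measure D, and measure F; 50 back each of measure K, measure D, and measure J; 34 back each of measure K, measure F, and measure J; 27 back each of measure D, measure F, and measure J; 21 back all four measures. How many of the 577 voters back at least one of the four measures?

|union| = 276 + 223 + 288 + 208 − 119 − 121 − 101 − 92 − 69 − 69 + 49 + 50 + 34 + 27 − 21 = 563

563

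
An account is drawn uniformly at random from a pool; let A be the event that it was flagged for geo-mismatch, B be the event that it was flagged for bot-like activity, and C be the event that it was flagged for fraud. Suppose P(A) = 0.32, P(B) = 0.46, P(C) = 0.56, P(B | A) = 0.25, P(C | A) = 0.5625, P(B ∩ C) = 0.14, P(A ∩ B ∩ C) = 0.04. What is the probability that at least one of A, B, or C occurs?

P(A ∩ B) = P(A)·P(B|A) = 0.32 × 0.25 = 0.08
P(A ∩ C) = P(A)·P(C|A) = 0.32 × 0.5625 = 0.18
Apply inclusion-exclusion:
P(A ∪ B ∪ C) = 0.32 + 0.46 + 0.56 − 0.08 − 0.18 − 0.14 + 0.04 = 0.98

0.98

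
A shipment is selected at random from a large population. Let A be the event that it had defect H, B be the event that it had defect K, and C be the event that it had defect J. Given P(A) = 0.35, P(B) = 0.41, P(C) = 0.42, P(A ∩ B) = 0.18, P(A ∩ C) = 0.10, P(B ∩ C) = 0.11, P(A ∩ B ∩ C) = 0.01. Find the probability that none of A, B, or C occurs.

0.20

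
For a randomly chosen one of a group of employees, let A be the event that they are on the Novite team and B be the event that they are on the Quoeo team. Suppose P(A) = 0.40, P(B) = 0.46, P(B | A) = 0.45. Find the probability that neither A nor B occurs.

0.32

P(A ∩ B) = P(A)·P(B|A) = 0.40 × 0.45 = 0.18
Inclusion–exclusion gives
P(A ∪ B) = 0.40 + 0.46 − 0.18 = 0.68
P(none) = 1 − 0.68 = 0.32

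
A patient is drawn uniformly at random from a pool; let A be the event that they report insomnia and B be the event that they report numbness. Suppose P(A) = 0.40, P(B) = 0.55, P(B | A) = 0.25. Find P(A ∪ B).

0.85

P(A ∩ B) = P(A)·P(B|A) = 0.40 × 0.25 = 0.10
P(A ∪ B) = 0.40 + 0.55 − 0.10 = 0.85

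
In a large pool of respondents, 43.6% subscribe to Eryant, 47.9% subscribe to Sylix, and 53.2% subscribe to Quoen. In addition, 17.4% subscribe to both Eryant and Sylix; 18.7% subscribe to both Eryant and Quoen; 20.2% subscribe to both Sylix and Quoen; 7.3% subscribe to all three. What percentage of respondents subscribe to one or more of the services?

P(union) = 43.6 + 47.9 + 53.2 − 17.4 − 18.7 − 20.2 + 7.3 = 95.7%

95.7%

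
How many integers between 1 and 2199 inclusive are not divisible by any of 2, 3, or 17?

By inclusion-exclusion,
⌊2199/2⌋ + ⌊2199/3⌋ + ⌊2199/17⌋ − ⌊2199/6⌋ − ⌊2199/34⌋ − ⌊2199/51⌋ + ⌊2199/102⌋ = 1099 + 733 + 129 − 366 − 64 − 43 + 21 = 1509
2199 − 1509 = 690

690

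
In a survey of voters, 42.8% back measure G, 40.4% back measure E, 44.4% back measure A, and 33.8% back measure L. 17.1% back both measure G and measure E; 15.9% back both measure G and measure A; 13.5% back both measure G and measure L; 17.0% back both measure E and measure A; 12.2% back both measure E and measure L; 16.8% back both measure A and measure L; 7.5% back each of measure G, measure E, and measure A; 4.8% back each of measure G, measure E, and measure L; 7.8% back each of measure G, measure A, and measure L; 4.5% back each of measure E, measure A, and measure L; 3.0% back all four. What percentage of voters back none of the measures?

9.5%

By inclusion–exclusion:
P(union) = 42.8 + 40.4 + 44.4 + 33.8 − 17.1 − 15.9 − 13.5 − 17.0 − 12.2 − 16.8 + 7.5 + 4.8 + 7.8 + 4.5 − 3.0 = 90.5%
P(none) = 100% − 90.5% = 9.5%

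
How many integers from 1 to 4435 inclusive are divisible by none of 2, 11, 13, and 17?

1752

2217 + 403 + 341 + 260 − 201 − 170 − 130 − 31 − 23 − 20 + 15 + 11 + 10 + 1 − 0 = 2683
4435 − 2683 = 1752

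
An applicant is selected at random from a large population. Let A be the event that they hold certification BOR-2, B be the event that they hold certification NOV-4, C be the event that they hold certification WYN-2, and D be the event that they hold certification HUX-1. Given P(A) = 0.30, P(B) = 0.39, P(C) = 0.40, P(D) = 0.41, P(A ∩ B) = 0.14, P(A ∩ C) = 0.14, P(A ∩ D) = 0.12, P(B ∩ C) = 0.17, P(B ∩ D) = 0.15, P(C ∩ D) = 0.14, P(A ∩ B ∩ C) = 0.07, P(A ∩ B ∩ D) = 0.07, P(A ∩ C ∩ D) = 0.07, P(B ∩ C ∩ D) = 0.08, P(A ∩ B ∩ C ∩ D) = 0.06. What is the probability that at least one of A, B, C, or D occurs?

0.87

P(A ∪ B ∪ C ∪ D) = 0.30 + 0.39 + 0.40 + 0.41 − 0.14 − 0.14 − 0.12 − 0.17 − 0.15 − 0.14 + 0.07 + 0.07 + 0.07 + 0.08 − 0.06 = 0.87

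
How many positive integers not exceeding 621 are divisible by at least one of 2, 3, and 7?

443

⌊621/2⌋ + ⌊621/3⌋ + ⌊621/7⌋ − ⌊621/6⌋ − ⌊621/14⌋ − ⌊621/21⌋ + ⌊621/42⌋ = 310 + 207 + 88 − 103 − 44 − 29 + 14 = 443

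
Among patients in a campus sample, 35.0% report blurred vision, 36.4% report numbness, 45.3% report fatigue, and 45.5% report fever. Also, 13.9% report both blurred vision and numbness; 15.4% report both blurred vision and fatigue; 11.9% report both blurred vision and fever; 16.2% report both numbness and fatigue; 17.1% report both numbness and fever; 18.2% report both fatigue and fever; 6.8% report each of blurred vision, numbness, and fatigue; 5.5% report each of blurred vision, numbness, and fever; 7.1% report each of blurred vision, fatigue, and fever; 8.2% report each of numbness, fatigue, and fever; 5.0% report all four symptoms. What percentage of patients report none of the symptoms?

By inclusion–exclusion:
P(union) = 35.0 + 36.4 + 45.3 + 45.5 − 13.9 − 15.4 − 11.9 − 16.2 − 17.1 − 18.2 + 6.8 + 5.5 + 7.1 + 8.2 − 5.0 = 92.1%
P(none) = 100% − 92.1% = 7.9%

7.9%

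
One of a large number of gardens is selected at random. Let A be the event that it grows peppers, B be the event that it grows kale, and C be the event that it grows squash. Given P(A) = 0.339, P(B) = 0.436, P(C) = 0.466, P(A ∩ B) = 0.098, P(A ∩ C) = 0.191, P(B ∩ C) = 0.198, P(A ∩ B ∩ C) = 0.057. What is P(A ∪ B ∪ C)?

0.811

By inclusion–exclusion:
P(A ∪ B ∪ C) = 0.339 + 0.436 + 0.466 − 0.098 − 0.191 − 0.198 + 0.057 = 0.811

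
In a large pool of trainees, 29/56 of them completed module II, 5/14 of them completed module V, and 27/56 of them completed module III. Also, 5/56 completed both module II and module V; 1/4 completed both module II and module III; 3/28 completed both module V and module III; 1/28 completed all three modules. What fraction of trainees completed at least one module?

53/56

P(≥1) = 29/56 + 5/14 + 27/56 − 5/56 − 1/4 − 3/28 + 1/28 = 53/56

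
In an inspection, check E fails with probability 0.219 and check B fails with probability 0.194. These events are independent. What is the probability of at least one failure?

0.370514

Since the events are independent, P(none) is the product of the individual non-occurrence probabilities.
P(none) = (1 − 0.219) × (1 − 0.194) = 0.781 × 0.806 = 0.629486
P(at least one) = 1 − 0.629486 = 0.370514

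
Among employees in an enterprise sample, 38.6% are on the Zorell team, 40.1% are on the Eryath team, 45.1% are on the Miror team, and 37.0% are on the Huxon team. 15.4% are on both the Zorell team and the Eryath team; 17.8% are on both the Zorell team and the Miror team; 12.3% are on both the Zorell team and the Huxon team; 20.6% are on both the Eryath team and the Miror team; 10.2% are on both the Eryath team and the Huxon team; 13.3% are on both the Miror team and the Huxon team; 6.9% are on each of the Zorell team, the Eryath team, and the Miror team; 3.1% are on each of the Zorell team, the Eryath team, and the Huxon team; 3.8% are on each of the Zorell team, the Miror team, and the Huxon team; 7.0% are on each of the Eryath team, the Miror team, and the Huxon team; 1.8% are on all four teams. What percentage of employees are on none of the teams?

9.8%

P(≥1) = 38.6 + 40.1 + 45.1 + 37.0 − 15.4 − 17.8 − 12.3 − 20.6 − 10.2 − 13.3 + 6.9 + 3.1 + 3.8 + 7.0 − 1.8 = 90.2%
P(none) = 100% − 90.2% = 9.8%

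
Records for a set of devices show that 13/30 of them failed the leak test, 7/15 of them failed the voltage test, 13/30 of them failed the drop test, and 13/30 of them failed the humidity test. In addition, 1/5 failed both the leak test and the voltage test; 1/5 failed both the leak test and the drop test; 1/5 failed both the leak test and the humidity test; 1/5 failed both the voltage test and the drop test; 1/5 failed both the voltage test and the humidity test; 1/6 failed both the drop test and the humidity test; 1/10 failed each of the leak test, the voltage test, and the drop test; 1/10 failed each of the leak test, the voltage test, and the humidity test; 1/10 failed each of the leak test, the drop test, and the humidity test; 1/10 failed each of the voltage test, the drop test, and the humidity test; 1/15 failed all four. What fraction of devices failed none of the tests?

P(union) = 13/30 + 7/15 + 13/30 + 13/30 − 1/5 − 1/5 − 1/5 − 1/5 − 1/5 − 1/6 + 1/10 + 1/10 + 1/10 + 1/10 − 1/15 = 14/15
P(none) = 1 − 14/15 = 1/15

1/15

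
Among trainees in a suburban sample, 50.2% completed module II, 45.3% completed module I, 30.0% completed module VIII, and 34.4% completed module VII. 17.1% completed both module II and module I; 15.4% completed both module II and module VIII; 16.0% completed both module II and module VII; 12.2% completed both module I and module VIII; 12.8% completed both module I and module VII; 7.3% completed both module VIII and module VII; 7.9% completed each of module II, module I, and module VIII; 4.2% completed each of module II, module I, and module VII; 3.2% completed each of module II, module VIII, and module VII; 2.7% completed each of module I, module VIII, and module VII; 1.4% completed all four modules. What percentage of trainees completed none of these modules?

P(union) = 50.2 + 45.3 + 30.0 + 34.4 − 17.1 − 15.4 − 16.0 − 12.2 − 12.8 − 7.3 + 7.9 + 4.2 + 3.2 + 2.7 − 1.4 = 95.7%
P(none) = 100% − 95.7% = 4.3%

4.3%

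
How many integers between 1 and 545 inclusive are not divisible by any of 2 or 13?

Inclusion–exclusion gives
⌊545/2⌋ + ⌊545/13⌋ − ⌊545/26⌋ = 272 + 41 − 20 = 293
545 − 293 = 252

252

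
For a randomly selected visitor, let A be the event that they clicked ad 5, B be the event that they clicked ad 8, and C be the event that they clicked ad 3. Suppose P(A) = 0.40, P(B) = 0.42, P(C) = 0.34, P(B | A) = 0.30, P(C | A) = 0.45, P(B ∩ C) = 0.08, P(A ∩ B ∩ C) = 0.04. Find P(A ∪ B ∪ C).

P(A ∩ B) = P(A)·P(B|A) = 0.40 × 0.30 = 0.12
P(A ∩ C) = P(A)·P(C|A) = 0.40 × 0.45 = 0.18
Apply inclusion-exclusion:
P(A ∪ B ∪ C) = 0.40 + 0.42 + 0.34 − 0.12 − 0.18 − 0.08 + 0.04 = 0.82

0.82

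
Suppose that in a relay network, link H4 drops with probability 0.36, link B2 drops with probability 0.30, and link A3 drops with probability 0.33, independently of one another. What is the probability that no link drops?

Independence gives P(none) = ∏(1 − pᵢ).
P(none) = (1 − 0.36) × (1 − 0.30) × (1 − 0.33) = 0.64 × 0.70 × 0.67 = 0.30016

0.30016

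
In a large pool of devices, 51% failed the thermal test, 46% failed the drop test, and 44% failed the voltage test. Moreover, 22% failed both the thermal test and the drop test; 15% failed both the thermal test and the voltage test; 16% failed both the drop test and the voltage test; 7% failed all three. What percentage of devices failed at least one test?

By inclusion-exclusion,
P(≥1) = 51 + 46 + 44 − 22 − 15 − 16 + 7 = 95%

95%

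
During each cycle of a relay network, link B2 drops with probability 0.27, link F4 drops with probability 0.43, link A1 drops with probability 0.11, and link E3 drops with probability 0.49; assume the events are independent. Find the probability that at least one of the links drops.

0.81113221

P(none) = (1 − 0.27) × (1 − 0.43) × (1 − 0.11) × (1 − 0.49) = 0.73 × 0.57 × 0.89 × 0.51 = 0.18886779
P(at least one) = 1 − 0.18886779 = 0.81113221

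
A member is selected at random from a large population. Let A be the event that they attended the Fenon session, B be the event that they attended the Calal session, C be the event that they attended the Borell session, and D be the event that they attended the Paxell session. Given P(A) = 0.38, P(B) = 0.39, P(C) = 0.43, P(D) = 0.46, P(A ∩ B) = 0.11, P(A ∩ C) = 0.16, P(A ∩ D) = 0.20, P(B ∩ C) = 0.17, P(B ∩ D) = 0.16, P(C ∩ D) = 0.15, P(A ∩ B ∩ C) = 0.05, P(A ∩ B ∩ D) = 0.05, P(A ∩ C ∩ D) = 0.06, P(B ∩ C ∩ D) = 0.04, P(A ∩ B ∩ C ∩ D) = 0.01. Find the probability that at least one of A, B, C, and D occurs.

0.90

P(A ∪ B ∪ C ∪ D) = 0.38 + 0.39 + 0.43 + 0.46 − 0.11 − 0.16 − 0.20 − 0.17 − 0.16 − 0.15 + 0.05 + 0.05 + 0.06 + 0.04 − 0.01 = 0.90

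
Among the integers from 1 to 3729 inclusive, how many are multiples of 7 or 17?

Apply inclusion-exclusion:
floor(3729/7) + floor(3729/17) − floor(3729/119) = 532 + 219 − 31 = 720

720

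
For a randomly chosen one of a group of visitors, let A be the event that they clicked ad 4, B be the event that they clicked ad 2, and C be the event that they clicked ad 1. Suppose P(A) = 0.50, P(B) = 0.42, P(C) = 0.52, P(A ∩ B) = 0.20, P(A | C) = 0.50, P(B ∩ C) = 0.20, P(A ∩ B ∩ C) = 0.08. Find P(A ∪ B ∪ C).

0.86

P(A ∩ C) = P(C)·P(A|C) = 0.52 × 0.50 = 0.26
P(A ∪ B ∪ C) = 0.50 + 0.42 + 0.52 − 0.20 − 0.26 − 0.20 + 0.08 = 0.86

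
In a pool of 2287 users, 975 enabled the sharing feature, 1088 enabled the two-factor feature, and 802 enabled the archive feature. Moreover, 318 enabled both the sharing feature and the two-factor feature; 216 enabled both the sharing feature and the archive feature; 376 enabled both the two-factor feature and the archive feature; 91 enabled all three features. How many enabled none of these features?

241

|union| = 975 + 1088 + 802 − 318 − 216 − 376 + 91 = 2046
None: 2287 − 2046 = 241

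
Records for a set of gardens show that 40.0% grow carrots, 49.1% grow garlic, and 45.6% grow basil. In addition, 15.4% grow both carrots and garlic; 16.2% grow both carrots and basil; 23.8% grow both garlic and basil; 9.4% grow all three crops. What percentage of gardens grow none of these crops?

P(at least one) = 40.0 + 49.1 + 45.6 − 15.4 − 16.2 − 23.8 + 9.4 = 88.7%
P(none) = 100% − 88.7% = 11.3%

11.3%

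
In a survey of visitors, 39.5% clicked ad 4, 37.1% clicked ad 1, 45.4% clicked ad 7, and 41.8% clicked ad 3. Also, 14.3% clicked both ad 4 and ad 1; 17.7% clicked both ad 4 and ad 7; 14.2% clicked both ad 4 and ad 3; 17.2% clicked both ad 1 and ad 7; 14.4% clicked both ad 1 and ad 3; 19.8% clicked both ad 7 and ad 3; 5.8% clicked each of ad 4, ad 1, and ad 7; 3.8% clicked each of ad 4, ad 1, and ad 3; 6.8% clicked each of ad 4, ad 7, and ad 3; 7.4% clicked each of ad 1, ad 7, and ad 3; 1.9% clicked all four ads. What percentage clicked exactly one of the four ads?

32.4%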